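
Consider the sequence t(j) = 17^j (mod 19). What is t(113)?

6

Computing terms: t(1) = 17,  t(2) = 4,  t(3) = 11,  t(4) = 16,  t(5) = 6,  t(6) = 7,  t(7) = 5,  t(8) = 9,  t(9) = 1,  t(10) = 17.
The sequence repeats with period 9.
So t(113) = t(1 + ((113-1) mod 9)) = t(5) = 6.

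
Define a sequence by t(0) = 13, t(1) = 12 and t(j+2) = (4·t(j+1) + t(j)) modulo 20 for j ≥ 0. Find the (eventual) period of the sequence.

Listing terms: t(0) = 13,  t(1) = 12,  t(2) = 1,  t(3) = 16,  t(4) = 5,  t(5) = 16,  t(6) = 9,  t(7) = 12,  t(8) = 17,  t(9) = 0,  t(10) = 17,  t(11) = 8,  t(12) = 9,  t(13) = 4,  t(14) = 5,  t(15) = 4,  t(16) = 1,  t(17) = 8,  t(18) = 13,  t(19) = 0,  t(20) = 13,  t(21) = 12.
Since (t(20), t(21)) = (t(0), t(1)) = (13, 12) (two consecutive terms determine the rest), the sequence is periodic with period 20.

20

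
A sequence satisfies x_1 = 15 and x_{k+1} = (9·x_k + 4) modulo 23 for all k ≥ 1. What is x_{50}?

20

Computing terms: x_1 = 15, x_2 = 1, x_3 = 13, x_4 = 6, x_5 = 12, x_6 = 20, x_7 = 0, x_8 = 4, x_9 = 17, x_{10} = 19, x_{11} = 14, x_{12} = 15.
The sequence repeats with period 11.
So x_{50} = x_{1 + ((50-1) mod 11)} = x_6 = 20.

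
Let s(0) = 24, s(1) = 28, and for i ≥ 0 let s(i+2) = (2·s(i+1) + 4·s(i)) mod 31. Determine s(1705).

s(0) = 24; s(1) = 28; s(2) = 28; s(3) = 13; s(4) = 14; s(5) = 18; s(6) = 30; s(7) = 8; s(8) = 12; s(9) = 25; s(10) = 5; s(11) = 17; s(12) = 23; s(13) = 21; s(14) = 10; s(15) = 11; s(16) = 0; s(17) = 13; s(18) = 26; s(19) = 11; s(20) = 2; s(21) = 17; s(22) = 11; s(23) = 28; s(24) = 7; s(25) = 2; s(26) = 1; s(27) = 10; s(28) = 24; s(29) = 26; s(30) = 24; s(31) = 28.
Since (s(30), s(31)) = (s(0), s(1)) = (24, 28) (two consecutive terms determine the rest), the sequence is periodic with period 30.
So s(1705) = s(0 + ((1705-0) mod 30)) = s(25) = 2.

2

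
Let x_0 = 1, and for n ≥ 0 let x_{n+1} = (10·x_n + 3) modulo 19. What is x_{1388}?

We have x_0 = 1; x_1 = 13; x_2 = 0; x_3 = 3; x_4 = 14; x_5 = 10; x_6 = 8; x_7 = 7; x_8 = 16; x_9 = 11; x_{10} = 18; x_{11} = 12; x_{12} = 9; x_{13} = 17; x_{14} = 2; x_{15} = 4; x_{16} = 5; x_{17} = 15; x_{18} = 1.
Since x_{18} = x_0 = 1, the sequence is periodic with period 18.
So x_{1388} = x_{0 + ((1388-0) mod 18)} = x_2 = 0.

0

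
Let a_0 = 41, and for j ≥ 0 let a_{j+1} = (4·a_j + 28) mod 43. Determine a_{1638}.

Computing terms: a_0 = 41,  a_1 = 20,  a_2 = 22,  a_3 = 30,  a_4 = 19,  a_5 = 18,  a_6 = 14,  a_7 = 41.
Since a_7 = a_0 = 41, the sequence is periodic with period 7.
(1638 - 0) mod 7 = 0, so a_{1638} = a_0 = 41.

41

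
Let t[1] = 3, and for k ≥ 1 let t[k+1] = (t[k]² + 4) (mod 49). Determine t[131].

26

t[1] = 3, t[2] = 13, t[3] = 26, t[4] = 43, t[5] = 40, t[6] = 36, t[7] = 26.
Since t[7] = t[3] = 26, the sequence is eventually periodic: after a pre-period of length 2 it cycles with period 4.
For k ≥ 3, t[k] depends only on (k - 3) mod 4. (131 - 3) mod 4 = 0, so t[131] = t[3] = 26.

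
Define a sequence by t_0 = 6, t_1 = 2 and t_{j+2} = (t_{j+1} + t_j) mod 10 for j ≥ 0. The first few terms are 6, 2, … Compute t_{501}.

We have t_0 = 6; t_1 = 2; t_2 = 8; t_3 = 0; t_4 = 8; t_5 = 8; t_6 = 6; t_7 = 4; t_8 = 0; t_9 = 4; t_{10} = 4; t_{11} = 8; t_{12} = 2; t_{13} = 0; t_{14} = 2; t_{15} = 2; t_{16} = 4; t_{17} = 6; t_{18} = 0; t_{19} = 6; t_{20} = 6; t_{21} = 2.
The sequence repeats with period 20.
So t_{501} = t_{0 + ((501-0) mod 20)} = t_1 = 2.

2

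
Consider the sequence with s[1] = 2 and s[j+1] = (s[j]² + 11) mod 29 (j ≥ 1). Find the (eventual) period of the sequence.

We have s[1] = 2,  s[2] = 15,  s[3] = 4,  s[4] = 27,  s[5] = 15.
Since s[5] = s[2] = 15, the sequence is eventually periodic: after a pre-period of length 1 it cycles with period 3.

3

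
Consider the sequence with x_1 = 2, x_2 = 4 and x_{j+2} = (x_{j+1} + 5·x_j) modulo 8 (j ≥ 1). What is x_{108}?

2

x_1 = 2; x_2 = 4; x_3 = 6; x_4 = 2; x_5 = 0; x_6 = 2; x_7 = 2; x_8 = 4.
Since (x_7, x_8) = (x_1, x_2) = (2, 4) (two consecutive terms determine the rest), the sequence is periodic with period 6.
(108 - 1) mod 6 = 5, so x_{108} = x_6 = 2.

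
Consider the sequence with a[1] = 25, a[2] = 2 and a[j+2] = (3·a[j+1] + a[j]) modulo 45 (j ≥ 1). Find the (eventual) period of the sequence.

12

a[1] = 25, a[2] = 2, a[3] = 31, a[4] = 5, a[5] = 1, a[6] = 8, a[7] = 25, a[8] = 38, a[9] = 4, a[10] = 5, a[11] = 19, a[12] = 17, a[13] = 25, a[14] = 2.
Since (a[13], a[14]) = (a[1], a[2]) = (25, 2) (two consecutive terms determine the rest), the sequence is periodic with period 12.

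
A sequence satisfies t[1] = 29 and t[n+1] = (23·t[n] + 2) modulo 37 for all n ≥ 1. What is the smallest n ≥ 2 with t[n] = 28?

7

t[1] = 29,  t[2] = 3,  t[3] = 34,  t[4] = 7,  t[5] = 15,  t[6] = 14,  t[7] = 28,  t[8] = 17,  t[9] = 23,  t[10] = 13,  t[11] = 5,  t[12] = 6,  t[13] = 29.
Since t[13] = t[1] = 29, the sequence is periodic with period 12.
The value 28 first appears (with n ≥ 2) at t[7].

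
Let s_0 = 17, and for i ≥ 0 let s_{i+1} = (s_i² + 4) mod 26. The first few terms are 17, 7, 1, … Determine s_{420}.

We have s_0 = 17, s_1 = 7, s_2 = 1, s_3 = 5, s_4 = 3, s_5 = 13, s_6 = 17.
The sequence repeats with period 6.
So s_{420} = s_{0 + ((420-0) mod 6)} = s_0 = 17.

17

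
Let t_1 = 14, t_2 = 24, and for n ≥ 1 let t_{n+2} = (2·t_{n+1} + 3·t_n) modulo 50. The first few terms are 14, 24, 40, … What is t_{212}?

42

t_1 = 14, t_2 = 24, t_3 = 40, t_4 = 2, t_5 = 24, t_6 = 4, t_7 = 30, t_8 = 22, t_9 = 34, t_{10} = 34, t_{11} = 20, t_{12} = 42, t_{13} = 44, t_{14} = 14, t_{15} = 10, t_{16} = 12, t_{17} = 4, t_{18} = 44, t_{19} = 0, t_{20} = 32, t_{21} = 14, t_{22} = 24.
Since (t_{21}, t_{22}) = (t_1, t_2) = (14, 24) (two consecutive terms determine the rest), the sequence is periodic with period 20.
So t_{212} = t_{1 + ((212-1) mod 20)} = t_{12} = 42.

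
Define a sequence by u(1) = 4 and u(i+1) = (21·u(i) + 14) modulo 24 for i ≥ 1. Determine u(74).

Computing terms: u(1) = 4, u(2) = 2, u(3) = 8, u(4) = 14, u(5) = 20, u(6) = 2.
Since u(6) = u(2) = 2, the sequence is eventually periodic: after a pre-period of length 1 it cycles with period 4.
For i ≥ 2, u(i) depends only on (i - 2) mod 4. (74 - 2) mod 4 = 0, so u(74) = u(2) = 2.

2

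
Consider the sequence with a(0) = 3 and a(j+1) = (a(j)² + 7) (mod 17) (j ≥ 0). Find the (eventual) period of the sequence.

We have a(0) = 3, a(1) = 16, a(2) = 8, a(3) = 3.
The sequence repeats with period 3.

3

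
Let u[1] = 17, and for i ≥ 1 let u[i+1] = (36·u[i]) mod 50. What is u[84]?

We have u[1] = 17, u[2] = 12, u[3] = 32, u[4] = 2, u[5] = 22, u[6] = 42, u[7] = 12.
Since u[7] = u[2] = 12, the sequence is eventually periodic: after a pre-period of length 1 it cycles with period 5.
For i ≥ 2, u[i] depends only on (i - 2) mod 5. (84 - 2) mod 5 = 2, so u[84] = u[4] = 2.

2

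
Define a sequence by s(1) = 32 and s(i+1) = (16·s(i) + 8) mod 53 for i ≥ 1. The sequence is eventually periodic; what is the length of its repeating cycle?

13

Listing terms: s(1) = 32, s(2) = 43, s(3) = 7, s(4) = 14, s(5) = 20, s(6) = 10, s(7) = 9, s(8) = 46, s(9) = 2, s(10) = 40, s(11) = 12, s(12) = 41, s(13) = 28, s(14) = 32.
Since s(14) = s(1) = 32, the sequence is periodic with period 13.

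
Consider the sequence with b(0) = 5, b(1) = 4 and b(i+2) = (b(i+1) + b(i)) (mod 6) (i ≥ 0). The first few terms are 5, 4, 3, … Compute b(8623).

We have b(0) = 5,  b(1) = 4,  b(2) = 3,  b(3) = 1,  b(4) = 4,  b(5) = 5,  b(6) = 3,  b(7) = 2,  b(8) = 5,  b(9) = 1,  b(10) = 0,  b(11) = 1,  b(12) = 1,  b(13) = 2,  b(14) = 3,  b(15) = 5,  b(16) = 2,  b(17) = 1,  b(18) = 3,  b(19) = 4,  b(20) = 1,  b(21) = 5,  b(22) = 0,  b(23) = 5,  b(24) = 5,  b(25) = 4.
The sequence repeats with period 24.
(8623 - 0) mod 24 = 7, so b(8623) = b(7) = 2.

2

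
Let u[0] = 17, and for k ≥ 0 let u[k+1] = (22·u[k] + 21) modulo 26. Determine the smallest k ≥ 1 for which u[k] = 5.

We have u[0] = 17,  u[1] = 5,  u[2] = 1,  u[3] = 17.
The sequence repeats with period 3.
The value 5 first appears (with k ≥ 1) at u[1].

1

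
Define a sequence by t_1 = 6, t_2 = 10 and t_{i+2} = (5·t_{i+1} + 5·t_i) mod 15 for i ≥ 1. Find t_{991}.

0

t_1 = 6,  t_2 = 10,  t_3 = 5,  t_4 = 0,  t_5 = 10,  t_6 = 5.
Since (t_5, t_6) = (t_2, t_3) = (10, 5) (two consecutive terms determine the rest), the sequence is eventually periodic: after a pre-period of length 1 it cycles with period 3.
For i ≥ 2, t_i depends only on (i - 2) mod 3. (991 - 2) mod 3 = 2, so t_{991} = t_4 = 0.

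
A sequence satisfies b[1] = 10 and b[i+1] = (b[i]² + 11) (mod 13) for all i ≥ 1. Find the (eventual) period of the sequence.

3

We have b[1] = 10,  b[2] = 7,  b[3] = 8,  b[4] = 10.
The sequence repeats with period 3.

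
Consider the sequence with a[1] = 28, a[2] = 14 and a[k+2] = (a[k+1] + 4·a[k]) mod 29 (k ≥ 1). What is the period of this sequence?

Computing terms: a[1] = 28,  a[2] = 14,  a[3] = 10,  a[4] = 8,  a[5] = 19,  a[6] = 22,  a[7] = 11,  a[8] = 12,  a[9] = 27,  a[10] = 17,  a[11] = 9,  a[12] = 19,  a[13] = 26,  a[14] = 15,  a[15] = 3,  a[16] = 5,  a[17] = 17,  a[18] = 8,  a[19] = 18,  a[20] = 21,  a[21] = 6,  a[22] = 3,  a[23] = 27,  a[24] = 10,  a[25] = 2,  a[26] = 13,  a[27] = 21,  a[28] = 15,  a[29] = 12,  a[30] = 14,  a[31] = 4,  a[32] = 2,  a[33] = 18,  a[34] = 26,  a[35] = 11,  a[36] = 28,  a[37] = 14.
The sequence repeats with period 35.

35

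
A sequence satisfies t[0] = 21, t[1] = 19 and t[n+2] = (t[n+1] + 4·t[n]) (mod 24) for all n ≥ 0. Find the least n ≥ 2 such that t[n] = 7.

Listing terms: t[0] = 21,  t[1] = 19,  t[2] = 7,  t[3] = 11,  t[4] = 15,  t[5] = 11,  t[6] = 23,  t[7] = 19,  t[8] = 15,  t[9] = 19,  t[10] = 7.
Since (t[9], t[10]) = (t[1], t[2]) = (19, 7) (two consecutive terms determine the rest), the sequence is eventually periodic: after a pre-period of length 1 it cycles with period 8.
The value 7 first appears (with n ≥ 2) at t[2].

2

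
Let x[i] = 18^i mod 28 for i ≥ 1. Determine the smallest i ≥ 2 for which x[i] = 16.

x[1] = 18, x[2] = 16, x[3] = 8, x[4] = 4, x[5] = 16.
Since x[5] = x[2] = 16, the sequence is eventually periodic: after a pre-period of length 1 it cycles with period 3.
The value 16 first appears (with i ≥ 2) at x[2].

2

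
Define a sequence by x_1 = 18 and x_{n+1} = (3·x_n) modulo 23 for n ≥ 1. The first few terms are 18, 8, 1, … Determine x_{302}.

Listing terms: x_1 = 18,  x_2 = 8,  x_3 = 1,  x_4 = 3,  x_5 = 9,  x_6 = 4,  x_7 = 12,  x_8 = 13,  x_9 = 16,  x_{10} = 2,  x_{11} = 6,  x_{12} = 18.
The sequence repeats with period 11.
So x_{302} = x_{1 + ((302-1) mod 11)} = x_5 = 9.

9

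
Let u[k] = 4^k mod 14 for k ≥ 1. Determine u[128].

We have u[1] = 4,  u[2] = 2,  u[3] = 8,  u[4] = 4.
The sequence repeats with period 3.
So u[128] = u[1 + ((128-1) mod 3)] = u[2] = 2.

2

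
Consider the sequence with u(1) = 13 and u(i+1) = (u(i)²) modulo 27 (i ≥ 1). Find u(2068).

25

We have u(1) = 13, u(2) = 7, u(3) = 22, u(4) = 25, u(5) = 4, u(6) = 16, u(7) = 13.
The sequence repeats with period 6.
(2068 - 1) mod 6 = 3, so u(2068) = u(4) = 25.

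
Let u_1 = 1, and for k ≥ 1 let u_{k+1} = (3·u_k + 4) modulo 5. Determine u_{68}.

4

Listing terms: u_1 = 1, u_2 = 2, u_3 = 0, u_4 = 4, u_5 = 1.
Since u_5 = u_1 = 1, the sequence is periodic with period 4.
So u_{68} = u_{1 + ((68-1) mod 4)} = u_4 = 4.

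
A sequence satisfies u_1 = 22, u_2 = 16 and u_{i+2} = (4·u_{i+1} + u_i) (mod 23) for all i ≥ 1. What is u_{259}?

We have u_1 = 22, u_2 = 16, u_3 = 17, u_4 = 15, u_5 = 8, u_6 = 1, u_7 = 12, u_8 = 3, u_9 = 1, u_{10} = 7, u_{11} = 6, u_{12} = 8, u_{13} = 15, u_{14} = 22, u_{15} = 11, u_{16} = 20, u_{17} = 22, u_{18} = 16.
The sequence repeats with period 16.
(259 - 1) mod 16 = 2, so u_{259} = u_3 = 17.

17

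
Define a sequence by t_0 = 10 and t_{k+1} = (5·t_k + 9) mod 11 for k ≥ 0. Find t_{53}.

0

Listing terms: t_0 = 10,  t_1 = 4,  t_2 = 7,  t_3 = 0,  t_4 = 9,  t_5 = 10.
Since t_5 = t_0 = 10, the sequence is periodic with period 5.
So t_{53} = t_{0 + ((53-0) mod 5)} = t_3 = 0.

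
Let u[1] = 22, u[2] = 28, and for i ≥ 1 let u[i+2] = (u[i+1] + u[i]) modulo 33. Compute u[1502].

Computing terms: u[1] = 22, u[2] = 28, u[3] = 17, u[4] = 12, u[5] = 29, u[6] = 8, u[7] = 4, u[8] = 12, u[9] = 16, u[10] = 28, u[11] = 11, u[12] = 6, u[13] = 17, u[14] = 23, u[15] = 7, u[16] = 30, u[17] = 4, u[18] = 1, u[19] = 5, u[20] = 6, u[21] = 11, u[22] = 17, u[23] = 28, u[24] = 12, u[25] = 7, u[26] = 19, u[27] = 26, u[28] = 12, u[29] = 5, u[30] = 17, u[31] = 22, u[32] = 6, u[33] = 28, u[34] = 1, u[35] = 29, u[36] = 30, u[37] = 26, u[38] = 23, u[39] = 16, u[40] = 6, u[41] = 22, u[42] = 28.
Since (u[41], u[42]) = (u[1], u[2]) = (22, 28) (two consecutive terms determine the rest), the sequence is periodic with period 40.
(1502 - 1) mod 40 = 21, so u[1502] = u[22] = 17.

17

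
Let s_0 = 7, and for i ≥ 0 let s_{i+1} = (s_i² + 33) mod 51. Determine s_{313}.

Listing terms: s_0 = 7,  s_1 = 31,  s_2 = 25,  s_3 = 46,  s_4 = 7.
Since s_4 = s_0 = 7, the sequence is periodic with period 4.
So s_{313} = s_{0 + ((313-0) mod 4)} = s_1 = 31.

31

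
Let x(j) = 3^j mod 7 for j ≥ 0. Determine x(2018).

Computing terms: x(0) = 1, x(1) = 3, x(2) = 2, x(3) = 6, x(4) = 4, x(5) = 5, x(6) = 1.
Since x(6) = x(0) = 1, the sequence is periodic with period 6.
So x(2018) = x(0 + ((2018-0) mod 6)) = x(2) = 2.

2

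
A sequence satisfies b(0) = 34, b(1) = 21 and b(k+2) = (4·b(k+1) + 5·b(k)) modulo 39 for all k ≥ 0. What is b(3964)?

Listing terms: b(0) = 34; b(1) = 21; b(2) = 20; b(3) = 29; b(4) = 21; b(5) = 34; b(6) = 7; b(7) = 3; b(8) = 8; b(9) = 8; b(10) = 33; b(11) = 16; b(12) = 34; b(13) = 21.
The sequence repeats with period 12.
So b(3964) = b(0 + ((3964-0) mod 12)) = b(4) = 21.

21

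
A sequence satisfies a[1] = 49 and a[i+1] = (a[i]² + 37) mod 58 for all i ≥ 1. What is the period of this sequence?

We have a[1] = 49, a[2] = 2, a[3] = 41, a[4] = 36, a[5] = 57, a[6] = 38, a[7] = 31, a[8] = 12, a[9] = 7, a[10] = 28, a[11] = 9, a[12] = 2.
Since a[12] = a[2] = 2, the sequence is eventually periodic: after a pre-period of length 1 it cycles with period 10.

10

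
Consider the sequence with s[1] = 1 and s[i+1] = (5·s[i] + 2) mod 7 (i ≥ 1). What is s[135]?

Computing terms: s[1] = 1, s[2] = 0, s[3] = 2, s[4] = 5, s[5] = 6, s[6] = 4, s[7] = 1.
The sequence repeats with period 6.
(135 - 1) mod 6 = 2, so s[135] = s[3] = 2.

2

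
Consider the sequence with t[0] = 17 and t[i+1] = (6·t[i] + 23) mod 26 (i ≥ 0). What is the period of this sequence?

Listing terms: t[0] = 17; t[1] = 21; t[2] = 19; t[3] = 7; t[4] = 13; t[5] = 23; t[6] = 5; t[7] = 1; t[8] = 3; t[9] = 15; t[10] = 9; t[11] = 25; t[12] = 17.
Since t[12] = t[0] = 17, the sequence is periodic with period 12.

12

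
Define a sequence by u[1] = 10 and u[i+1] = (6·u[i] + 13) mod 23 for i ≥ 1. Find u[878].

8

Computing terms: u[1] = 10, u[2] = 4, u[3] = 14, u[4] = 5, u[5] = 20, u[6] = 18, u[7] = 6, u[8] = 3, u[9] = 8, u[10] = 15, u[11] = 11, u[12] = 10.
The sequence repeats with period 11.
(878 - 1) mod 11 = 8, so u[878] = u[9] = 8.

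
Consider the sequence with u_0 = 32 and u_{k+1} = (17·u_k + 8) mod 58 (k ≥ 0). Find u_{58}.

u_0 = 32, u_1 = 30, u_2 = 54, u_3 = 56, u_4 = 32.
The sequence repeats with period 4.
So u_{58} = u_{0 + ((58-0) mod 4)} = u_2 = 54.

54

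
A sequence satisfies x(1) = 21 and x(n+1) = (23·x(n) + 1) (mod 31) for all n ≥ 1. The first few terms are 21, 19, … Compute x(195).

x(1) = 21; x(2) = 19; x(3) = 4; x(4) = 0; x(5) = 1; x(6) = 24; x(7) = 26; x(8) = 10; x(9) = 14; x(10) = 13; x(11) = 21.
Since x(11) = x(1) = 21, the sequence is periodic with period 10.
So x(195) = x(1 + ((195-1) mod 10)) = x(5) = 1.

1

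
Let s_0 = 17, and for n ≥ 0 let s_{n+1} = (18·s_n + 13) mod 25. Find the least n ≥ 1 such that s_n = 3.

3

Computing terms: s_0 = 17; s_1 = 19; s_2 = 5; s_3 = 3; s_4 = 17.
Since s_4 = s_0 = 17, the sequence is periodic with period 4.
The value 3 first appears (with n ≥ 1) at s_3.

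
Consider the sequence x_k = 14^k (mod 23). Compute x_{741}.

Listing terms: x_1 = 14; x_2 = 12; x_3 = 7; x_4 = 6; x_5 = 15; x_6 = 3; x_7 = 19; x_8 = 13; x_9 = 21; x_{10} = 18; x_{11} = 22; x_{12} = 9; x_{13} = 11; x_{14} = 16; x_{15} = 17; x_{16} = 8; x_{17} = 20; x_{18} = 4; x_{19} = 10; x_{20} = 2; x_{21} = 5; x_{22} = 1; x_{23} = 14.
Since x_{23} = x_1 = 14, the sequence is periodic with period 22.
So x_{741} = x_{1 + ((741-1) mod 22)} = x_{15} = 17.

17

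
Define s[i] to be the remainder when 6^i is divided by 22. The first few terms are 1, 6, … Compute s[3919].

Computing terms: s[0] = 1,  s[1] = 6,  s[2] = 14,  s[3] = 18,  s[4] = 20,  s[5] = 10,  s[6] = 16,  s[7] = 8,  s[8] = 4,  s[9] = 2,  s[10] = 12,  s[11] = 6.
Since s[11] = s[1] = 6, the sequence is eventually periodic: after a pre-period of length 1 it cycles with period 10.
For i ≥ 1, s[i] depends only on (i - 1) mod 10. (3919 - 1) mod 10 = 8, so s[3919] = s[9] = 2.

2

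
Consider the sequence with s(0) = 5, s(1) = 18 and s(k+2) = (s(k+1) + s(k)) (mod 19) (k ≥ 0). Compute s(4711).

12

s(0) = 5,  s(1) = 18,  s(2) = 4,  s(3) = 3,  s(4) = 7,  s(5) = 10,  s(6) = 17,  s(7) = 8,  s(8) = 6,  s(9) = 14,  s(10) = 1,  s(11) = 15,  s(12) = 16,  s(13) = 12,  s(14) = 9,  s(15) = 2,  s(16) = 11,  s(17) = 13,  s(18) = 5,  s(19) = 18.
Since (s(18), s(19)) = (s(0), s(1)) = (5, 18) (two consecutive terms determine the rest), the sequence is periodic with period 18.
So s(4711) = s(0 + ((4711-0) mod 18)) = s(13) = 12.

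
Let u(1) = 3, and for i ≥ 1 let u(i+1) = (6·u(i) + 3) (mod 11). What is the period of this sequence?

u(1) = 3; u(2) = 10; u(3) = 8; u(4) = 7; u(5) = 1; u(6) = 9; u(7) = 2; u(8) = 4; u(9) = 5; u(10) = 0; u(11) = 3.
The sequence repeats with period 10.

10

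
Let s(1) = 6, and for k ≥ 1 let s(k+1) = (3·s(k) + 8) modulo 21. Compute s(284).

5

Computing terms: s(1) = 6, s(2) = 5, s(3) = 2, s(4) = 14, s(5) = 8, s(6) = 11, s(7) = 20, s(8) = 5.
Since s(8) = s(2) = 5, the sequence is eventually periodic: after a pre-period of length 1 it cycles with period 6.
For k ≥ 2, s(k) depends only on (k - 2) mod 6. (284 - 2) mod 6 = 0, so s(284) = s(2) = 5.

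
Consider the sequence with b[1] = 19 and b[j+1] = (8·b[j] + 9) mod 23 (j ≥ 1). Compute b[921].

22

Listing terms: b[1] = 19; b[2] = 0; b[3] = 9; b[4] = 12; b[5] = 13; b[6] = 21; b[7] = 16; b[8] = 22; b[9] = 1; b[10] = 17; b[11] = 7; b[12] = 19.
Since b[12] = b[1] = 19, the sequence is periodic with period 11.
(921 - 1) mod 11 = 7, so b[921] = b[8] = 22.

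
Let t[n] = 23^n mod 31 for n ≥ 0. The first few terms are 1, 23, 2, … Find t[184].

Listing terms: t[0] = 1, t[1] = 23, t[2] = 2, t[3] = 15, t[4] = 4, t[5] = 30, t[6] = 8, t[7] = 29, t[8] = 16, t[9] = 27, t[10] = 1.
Since t[10] = t[0] = 1, the sequence is periodic with period 10.
(184 - 0) mod 10 = 4, so t[184] = t[4] = 4.

4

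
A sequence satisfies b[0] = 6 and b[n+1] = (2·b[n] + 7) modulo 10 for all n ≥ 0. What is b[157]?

Listing terms: b[0] = 6, b[1] = 9, b[2] = 5, b[3] = 7, b[4] = 1, b[5] = 9.
Since b[5] = b[1] = 9, the sequence is eventually periodic: after a pre-period of length 1 it cycles with period 4.
For n ≥ 1, b[n] depends only on (n - 1) mod 4. (157 - 1) mod 4 = 0, so b[157] = b[1] = 9.

9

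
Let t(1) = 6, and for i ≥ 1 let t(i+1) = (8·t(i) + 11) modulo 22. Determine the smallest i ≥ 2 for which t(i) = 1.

8

We have t(1) = 6, t(2) = 15, t(3) = 21, t(4) = 3, t(5) = 13, t(6) = 5, t(7) = 7, t(8) = 1, t(9) = 19, t(10) = 9, t(11) = 17, t(12) = 15.
Since t(12) = t(2) = 15, the sequence is eventually periodic: after a pre-period of length 1 it cycles with period 10.
The value 1 first appears (with i ≥ 2) at t(8).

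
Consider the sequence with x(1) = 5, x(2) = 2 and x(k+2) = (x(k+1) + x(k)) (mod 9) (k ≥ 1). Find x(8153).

2

Computing terms: x(1) = 5, x(2) = 2, x(3) = 7, x(4) = 0, x(5) = 7, x(6) = 7, x(7) = 5, x(8) = 3, x(9) = 8, x(10) = 2, x(11) = 1, x(12) = 3, x(13) = 4, x(14) = 7, x(15) = 2, x(16) = 0, x(17) = 2, x(18) = 2, x(19) = 4, x(20) = 6, x(21) = 1, x(22) = 7, x(23) = 8, x(24) = 6, x(25) = 5, x(26) = 2.
Since (x(25), x(26)) = (x(1), x(2)) = (5, 2) (two consecutive terms determine the rest), the sequence is periodic with period 24.
So x(8153) = x(1 + ((8153-1) mod 24)) = x(17) = 2.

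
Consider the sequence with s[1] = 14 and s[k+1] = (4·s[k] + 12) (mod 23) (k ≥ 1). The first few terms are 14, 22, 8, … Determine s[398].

22

Listing terms: s[1] = 14, s[2] = 22, s[3] = 8, s[4] = 21, s[5] = 4, s[6] = 5, s[7] = 9, s[8] = 2, s[9] = 20, s[10] = 0, s[11] = 12, s[12] = 14.
The sequence repeats with period 11.
So s[398] = s[1 + ((398-1) mod 11)] = s[2] = 22.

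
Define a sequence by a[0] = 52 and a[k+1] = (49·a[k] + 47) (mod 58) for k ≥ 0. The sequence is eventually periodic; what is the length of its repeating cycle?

14

We have a[0] = 52,  a[1] = 43,  a[2] = 8,  a[3] = 33,  a[4] = 40,  a[5] = 35,  a[6] = 22,  a[7] = 23,  a[8] = 14,  a[9] = 37,  a[10] = 4,  a[11] = 11,  a[12] = 6,  a[13] = 51,  a[14] = 52.
Since a[14] = a[0] = 52, the sequence is periodic with period 14.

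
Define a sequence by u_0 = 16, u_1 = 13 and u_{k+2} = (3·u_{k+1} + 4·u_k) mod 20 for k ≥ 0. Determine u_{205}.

9

Listing terms: u_0 = 16,  u_1 = 13,  u_2 = 3,  u_3 = 1,  u_4 = 15,  u_5 = 9,  u_6 = 7,  u_7 = 17,  u_8 = 19,  u_9 = 5,  u_{10} = 11,  u_{11} = 13,  u_{12} = 3.
Since (u_{11}, u_{12}) = (u_1, u_2) = (13, 3) (two consecutive terms determine the rest), the sequence is eventually periodic: after a pre-period of length 1 it cycles with period 10.
For k ≥ 1, u_k depends only on (k - 1) mod 10. (205 - 1) mod 10 = 4, so u_{205} = u_5 = 9.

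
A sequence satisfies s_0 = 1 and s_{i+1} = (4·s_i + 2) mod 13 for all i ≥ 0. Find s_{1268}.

s_0 = 1,  s_1 = 6,  s_2 = 0,  s_3 = 2,  s_4 = 10,  s_5 = 3,  s_6 = 1.
The sequence repeats with period 6.
So s_{1268} = s_{0 + ((1268-0) mod 6)} = s_2 = 0.

0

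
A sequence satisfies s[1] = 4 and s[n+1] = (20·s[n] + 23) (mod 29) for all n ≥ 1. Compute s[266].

15

Computing terms: s[1] = 4, s[2] = 16, s[3] = 24, s[4] = 10, s[5] = 20, s[6] = 17, s[7] = 15, s[8] = 4.
Since s[8] = s[1] = 4, the sequence is periodic with period 7.
(266 - 1) mod 7 = 6, so s[266] = s[7] = 15.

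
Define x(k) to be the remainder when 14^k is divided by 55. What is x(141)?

14

Listing terms: x(1) = 14, x(2) = 31, x(3) = 49, x(4) = 26, x(5) = 34, x(6) = 36, x(7) = 9, x(8) = 16, x(9) = 4, x(10) = 1, x(11) = 14.
The sequence repeats with period 10.
So x(141) = x(1 + ((141-1) mod 10)) = x(1) = 14.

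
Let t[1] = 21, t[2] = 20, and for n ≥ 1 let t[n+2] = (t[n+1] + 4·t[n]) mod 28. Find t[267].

We have t[1] = 21, t[2] = 20, t[3] = 20, t[4] = 16, t[5] = 12, t[6] = 20, t[7] = 12, t[8] = 8, t[9] = 0, t[10] = 4, t[11] = 4, t[12] = 20, t[13] = 8, t[14] = 4, t[15] = 8, t[16] = 24, t[17] = 0, t[18] = 12, t[19] = 12, t[20] = 4, t[21] = 24, t[22] = 12, t[23] = 24, t[24] = 16, t[25] = 0, t[26] = 8, t[27] = 8, t[28] = 12, t[29] = 16, t[30] = 8, t[31] = 16, t[32] = 20, t[33] = 0, t[34] = 24, t[35] = 24, t[36] = 8, t[37] = 20, t[38] = 24, t[39] = 20, t[40] = 4, t[41] = 0, t[42] = 16, t[43] = 16, t[44] = 24, t[45] = 4, t[46] = 16, t[47] = 4, t[48] = 12, t[49] = 0, t[50] = 20, t[51] = 20.
Since (t[50], t[51]) = (t[2], t[3]) = (20, 20) (two consecutive terms determine the rest), the sequence is eventually periodic: after a pre-period of length 1 it cycles with period 48.
For n ≥ 2, t[n] depends only on (n - 2) mod 48. (267 - 2) mod 48 = 25, so t[267] = t[27] = 8.

8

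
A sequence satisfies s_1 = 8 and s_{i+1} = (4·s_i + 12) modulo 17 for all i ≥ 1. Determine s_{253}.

8

s_1 = 8; s_2 = 10; s_3 = 1; s_4 = 16; s_5 = 8.
The sequence repeats with period 4.
So s_{253} = s_{1 + ((253-1) mod 4)} = s_1 = 8.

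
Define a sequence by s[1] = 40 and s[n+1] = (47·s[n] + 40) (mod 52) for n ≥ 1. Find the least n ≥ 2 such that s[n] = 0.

We have s[1] = 40,  s[2] = 48,  s[3] = 8,  s[4] = 0,  s[5] = 40.
Since s[5] = s[1] = 40, the sequence is periodic with period 4.
The value 0 first appears (with n ≥ 2) at s[4].

4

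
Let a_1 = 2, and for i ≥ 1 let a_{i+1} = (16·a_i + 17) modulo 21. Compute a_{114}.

3

We have a_1 = 2; a_2 = 7; a_3 = 3; a_4 = 2.
The sequence repeats with period 3.
So a_{114} = a_{1 + ((114-1) mod 3)} = a_3 = 3.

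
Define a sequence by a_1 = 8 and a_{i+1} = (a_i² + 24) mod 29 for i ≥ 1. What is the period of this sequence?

4

a_1 = 8; a_2 = 1; a_3 = 25; a_4 = 11; a_5 = 0; a_6 = 24; a_7 = 20; a_8 = 18; a_9 = 0.
Since a_9 = a_5 = 0, the sequence is eventually periodic: after a pre-period of length 4 it cycles with period 4.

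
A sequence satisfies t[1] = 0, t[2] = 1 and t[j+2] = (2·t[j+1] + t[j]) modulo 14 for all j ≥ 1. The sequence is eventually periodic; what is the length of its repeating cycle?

Computing terms: t[1] = 0,  t[2] = 1,  t[3] = 2,  t[4] = 5,  t[5] = 12,  t[6] = 1,  t[7] = 0,  t[8] = 1.
The sequence repeats with period 6.

6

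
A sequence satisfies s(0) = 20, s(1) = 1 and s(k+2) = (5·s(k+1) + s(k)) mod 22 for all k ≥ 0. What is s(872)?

Listing terms: s(0) = 20; s(1) = 1; s(2) = 3; s(3) = 16; s(4) = 17; s(5) = 13; s(6) = 16; s(7) = 5; s(8) = 19; s(9) = 12; s(10) = 13; s(11) = 11; s(12) = 2; s(13) = 21; s(14) = 19; s(15) = 6; s(16) = 5; s(17) = 9; s(18) = 6; s(19) = 17; s(20) = 3; s(21) = 10; s(22) = 9; s(23) = 11; s(24) = 20; s(25) = 1.
The sequence repeats with period 24.
So s(872) = s(0 + ((872-0) mod 24)) = s(8) = 19.

19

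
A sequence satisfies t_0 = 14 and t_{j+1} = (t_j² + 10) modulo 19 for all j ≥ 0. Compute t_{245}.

We have t_0 = 14,  t_1 = 16,  t_2 = 0,  t_3 = 10,  t_4 = 15,  t_5 = 7,  t_6 = 2,  t_7 = 14.
The sequence repeats with period 7.
So t_{245} = t_{0 + ((245-0) mod 7)} = t_0 = 14.

14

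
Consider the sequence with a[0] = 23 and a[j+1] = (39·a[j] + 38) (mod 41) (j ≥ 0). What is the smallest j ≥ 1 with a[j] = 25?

14

Computing terms: a[0] = 23,  a[1] = 33,  a[2] = 13,  a[3] = 12,  a[4] = 14,  a[5] = 10,  a[6] = 18,  a[7] = 2,  a[8] = 34,  a[9] = 11,  a[10] = 16,  a[11] = 6,  a[12] = 26,  a[13] = 27,  a[14] = 25,  a[15] = 29,  a[16] = 21,  a[17] = 37,  a[18] = 5,  a[19] = 28,  a[20] = 23.
Since a[20] = a[0] = 23, the sequence is periodic with period 20.
The value 25 first appears (with j ≥ 1) at a[14].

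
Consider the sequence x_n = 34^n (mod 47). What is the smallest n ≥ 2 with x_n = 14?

15

Listing terms: x_1 = 34; x_2 = 28; x_3 = 12; x_4 = 32; x_5 = 7; x_6 = 3; x_7 = 8; x_8 = 37; x_9 = 36; x_{10} = 2; x_{11} = 21; x_{12} = 9; x_{13} = 24; x_{14} = 17; x_{15} = 14; x_{16} = 6; x_{17} = 16; x_{18} = 27; x_{19} = 25; x_{20} = 4; x_{21} = 42; x_{22} = 18; x_{23} = 1; x_{24} = 34.
Since x_{24} = x_1 = 34, the sequence is periodic with period 23.
The value 14 first appears (with n ≥ 2) at x_{15}.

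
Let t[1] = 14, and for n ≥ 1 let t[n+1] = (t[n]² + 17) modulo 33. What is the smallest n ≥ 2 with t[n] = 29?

Computing terms: t[1] = 14, t[2] = 15, t[3] = 11, t[4] = 6, t[5] = 20, t[6] = 21, t[7] = 29, t[8] = 0, t[9] = 17, t[10] = 9, t[11] = 32, t[12] = 18, t[13] = 11.
Since t[13] = t[3] = 11, the sequence is eventually periodic: after a pre-period of length 2 it cycles with period 10.
The value 29 first appears (with n ≥ 2) at t[7].

7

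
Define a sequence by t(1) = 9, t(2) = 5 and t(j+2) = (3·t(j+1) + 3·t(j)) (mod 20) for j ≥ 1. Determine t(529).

t(1) = 9, t(2) = 5, t(3) = 2, t(4) = 1, t(5) = 9, t(6) = 10, t(7) = 17, t(8) = 1, t(9) = 14, t(10) = 5, t(11) = 17, t(12) = 6, t(13) = 9, t(14) = 5.
Since (t(13), t(14)) = (t(1), t(2)) = (9, 5) (two consecutive terms determine the rest), the sequence is periodic with period 12.
So t(529) = t(1 + ((529-1) mod 12)) = t(1) = 9.

9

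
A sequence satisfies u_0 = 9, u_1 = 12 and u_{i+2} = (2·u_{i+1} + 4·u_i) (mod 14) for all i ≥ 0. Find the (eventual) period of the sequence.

48

Listing terms: u_0 = 9, u_1 = 12, u_2 = 4, u_3 = 0, u_4 = 2, u_5 = 4, u_6 = 2, u_7 = 6, u_8 = 6, u_9 = 8, u_{10} = 12, u_{11} = 0, u_{12} = 6, u_{13} = 12, u_{14} = 6, u_{15} = 4, u_{16} = 4, u_{17} = 10, u_{18} = 8, u_{19} = 0, u_{20} = 4, u_{21} = 8, u_{22} = 4, u_{23} = 12, u_{24} = 12, u_{25} = 2, u_{26} = 10, u_{27} = 0, u_{28} = 12, u_{29} = 10, u_{30} = 12, u_{31} = 8, u_{32} = 8, u_{33} = 6, u_{34} = 2, u_{35} = 0, u_{36} = 8, u_{37} = 2, u_{38} = 8, u_{39} = 10, u_{40} = 10, u_{41} = 4, u_{42} = 6, u_{43} = 0, u_{44} = 10, u_{45} = 6, u_{46} = 10, u_{47} = 2, u_{48} = 2, u_{49} = 12, u_{50} = 4.
Since (u_{49}, u_{50}) = (u_1, u_2) = (12, 4) (two consecutive terms determine the rest), the sequence is eventually periodic: after a pre-period of length 1 it cycles with period 48.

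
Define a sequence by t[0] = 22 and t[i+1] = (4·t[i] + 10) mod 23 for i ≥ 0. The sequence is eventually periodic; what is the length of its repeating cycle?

We have t[0] = 22,  t[1] = 6,  t[2] = 11,  t[3] = 8,  t[4] = 19,  t[5] = 17,  t[6] = 9,  t[7] = 0,  t[8] = 10,  t[9] = 4,  t[10] = 3,  t[11] = 22.
Since t[11] = t[0] = 22, the sequence is periodic with period 11.

11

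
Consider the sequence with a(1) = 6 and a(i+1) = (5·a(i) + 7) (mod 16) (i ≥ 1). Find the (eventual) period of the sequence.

Computing terms: a(1) = 6, a(2) = 5, a(3) = 0, a(4) = 7, a(5) = 10, a(6) = 9, a(7) = 4, a(8) = 11, a(9) = 14, a(10) = 13, a(11) = 8, a(12) = 15, a(13) = 2, a(14) = 1, a(15) = 12, a(16) = 3, a(17) = 6.
The sequence repeats with period 16.

16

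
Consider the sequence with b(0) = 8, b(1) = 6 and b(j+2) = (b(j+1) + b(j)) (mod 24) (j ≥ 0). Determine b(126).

Listing terms: b(0) = 8; b(1) = 6; b(2) = 14; b(3) = 20; b(4) = 10; b(5) = 6; b(6) = 16; b(7) = 22; b(8) = 14; b(9) = 12; b(10) = 2; b(11) = 14; b(12) = 16; b(13) = 6; b(14) = 22; b(15) = 4; b(16) = 2; b(17) = 6; b(18) = 8; b(19) = 14; b(20) = 22; b(21) = 12; b(22) = 10; b(23) = 22; b(24) = 8; b(25) = 6.
The sequence repeats with period 24.
(126 - 0) mod 24 = 6, so b(126) = b(6) = 16.

16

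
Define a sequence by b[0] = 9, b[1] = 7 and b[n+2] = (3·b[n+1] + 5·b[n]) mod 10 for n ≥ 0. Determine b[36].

We have b[0] = 9; b[1] = 7; b[2] = 6; b[3] = 3; b[4] = 9; b[5] = 2; b[6] = 1; b[7] = 3; b[8] = 4; b[9] = 7; b[10] = 1; b[11] = 8; b[12] = 9; b[13] = 7.
The sequence repeats with period 12.
So b[36] = b[0 + ((36-0) mod 12)] = b[0] = 9.

9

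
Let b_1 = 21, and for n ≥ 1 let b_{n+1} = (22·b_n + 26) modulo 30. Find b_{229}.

b_1 = 21,  b_2 = 8,  b_3 = 22,  b_4 = 0,  b_5 = 26,  b_6 = 28,  b_7 = 12,  b_8 = 20,  b_9 = 16,  b_{10} = 18,  b_{11} = 2,  b_{12} = 10,  b_{13} = 6,  b_{14} = 8.
Since b_{14} = b_2 = 8, the sequence is eventually periodic: after a pre-period of length 1 it cycles with period 12.
For n ≥ 2, b_n depends only on (n - 2) mod 12. (229 - 2) mod 12 = 11, so b_{229} = b_{13} = 6.

6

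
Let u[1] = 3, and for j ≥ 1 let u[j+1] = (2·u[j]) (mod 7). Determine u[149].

u[1] = 3,  u[2] = 6,  u[3] = 5,  u[4] = 3.
Since u[4] = u[1] = 3, the sequence is periodic with period 3.
(149 - 1) mod 3 = 1, so u[149] = u[2] = 6.

6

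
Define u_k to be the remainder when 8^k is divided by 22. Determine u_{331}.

u_1 = 8, u_2 = 20, u_3 = 6, u_4 = 4, u_5 = 10, u_6 = 14, u_7 = 2, u_8 = 16, u_9 = 18, u_{10} = 12, u_{11} = 8.
The sequence repeats with period 10.
(331 - 1) mod 10 = 0, so u_{331} = u_1 = 8.

8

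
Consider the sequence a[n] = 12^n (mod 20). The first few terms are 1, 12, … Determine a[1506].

a[0] = 1,  a[1] = 12,  a[2] = 4,  a[3] = 8,  a[4] = 16,  a[5] = 12.
Since a[5] = a[1] = 12, the sequence is eventually periodic: after a pre-period of length 1 it cycles with period 4.
For n ≥ 1, a[n] depends only on (n - 1) mod 4. (1506 - 1) mod 4 = 1, so a[1506] = a[2] = 4.

4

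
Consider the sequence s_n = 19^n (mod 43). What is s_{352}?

s_1 = 19, s_2 = 17, s_3 = 22, s_4 = 31, s_5 = 30, s_6 = 11, s_7 = 37, s_8 = 15, s_9 = 27, s_{10} = 40, s_{11} = 29, s_{12} = 35, s_{13} = 20, s_{14} = 36, s_{15} = 39, s_{16} = 10, s_{17} = 18, s_{18} = 41, s_{19} = 5, s_{20} = 9, s_{21} = 42, s_{22} = 24, s_{23} = 26, s_{24} = 21, s_{25} = 12, s_{26} = 13, s_{27} = 32, s_{28} = 6, s_{29} = 28, s_{30} = 16, s_{31} = 3, s_{32} = 14, s_{33} = 8, s_{34} = 23, s_{35} = 7, s_{36} = 4, s_{37} = 33, s_{38} = 25, s_{39} = 2, s_{40} = 38, s_{41} = 34, s_{42} = 1, s_{43} = 19.
Since s_{43} = s_1 = 19, the sequence is periodic with period 42.
So s_{352} = s_{1 + ((352-1) mod 42)} = s_{16} = 10.

10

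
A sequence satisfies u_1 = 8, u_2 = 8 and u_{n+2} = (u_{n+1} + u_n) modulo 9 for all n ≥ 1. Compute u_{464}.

Listing terms: u_1 = 8,  u_2 = 8,  u_3 = 7,  u_4 = 6,  u_5 = 4,  u_6 = 1,  u_7 = 5,  u_8 = 6,  u_9 = 2,  u_{10} = 8,  u_{11} = 1,  u_{12} = 0,  u_{13} = 1,  u_{14} = 1,  u_{15} = 2,  u_{16} = 3,  u_{17} = 5,  u_{18} = 8,  u_{19} = 4,  u_{20} = 3,  u_{21} = 7,  u_{22} = 1,  u_{23} = 8,  u_{24} = 0,  u_{25} = 8,  u_{26} = 8.
The sequence repeats with period 24.
So u_{464} = u_{1 + ((464-1) mod 24)} = u_8 = 6.

6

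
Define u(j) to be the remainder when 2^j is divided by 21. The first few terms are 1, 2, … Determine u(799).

u(0) = 1, u(1) = 2, u(2) = 4, u(3) = 8, u(4) = 16, u(5) = 11, u(6) = 1.
The sequence repeats with period 6.
(799 - 0) mod 6 = 1, so u(799) = u(1) = 2.

2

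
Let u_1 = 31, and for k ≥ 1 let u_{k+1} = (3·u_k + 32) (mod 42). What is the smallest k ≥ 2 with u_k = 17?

u_1 = 31,  u_2 = 41,  u_3 = 29,  u_4 = 35,  u_5 = 11,  u_6 = 23,  u_7 = 17,  u_8 = 41.
Since u_8 = u_2 = 41, the sequence is eventually periodic: after a pre-period of length 1 it cycles with period 6.
The value 17 first appears (with k ≥ 2) at u_7.

7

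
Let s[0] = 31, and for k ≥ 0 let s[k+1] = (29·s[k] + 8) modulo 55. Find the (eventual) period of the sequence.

10

Listing terms: s[0] = 31; s[1] = 27; s[2] = 21; s[3] = 12; s[4] = 26; s[5] = 47; s[6] = 51; s[7] = 2; s[8] = 11; s[9] = 52; s[10] = 31.
The sequence repeats with period 10.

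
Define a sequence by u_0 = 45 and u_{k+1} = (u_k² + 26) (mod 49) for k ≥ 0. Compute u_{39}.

16

Listing terms: u_0 = 45,  u_1 = 42,  u_2 = 26,  u_3 = 16,  u_4 = 37,  u_5 = 23,  u_6 = 16.
Since u_6 = u_3 = 16, the sequence is eventually periodic: after a pre-period of length 3 it cycles with period 3.
For k ≥ 3, u_k depends only on (k - 3) mod 3. (39 - 3) mod 3 = 0, so u_{39} = u_3 = 16.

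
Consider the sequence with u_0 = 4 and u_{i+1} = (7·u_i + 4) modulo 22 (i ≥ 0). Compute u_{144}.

u_0 = 4; u_1 = 10; u_2 = 8; u_3 = 16; u_4 = 6; u_5 = 2; u_6 = 18; u_7 = 20; u_8 = 12; u_9 = 0; u_{10} = 4.
Since u_{10} = u_0 = 4, the sequence is periodic with period 10.
(144 - 0) mod 10 = 4, so u_{144} = u_4 = 6.

6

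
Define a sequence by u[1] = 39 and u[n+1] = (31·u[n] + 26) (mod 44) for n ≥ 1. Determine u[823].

u[1] = 39,  u[2] = 3,  u[3] = 31,  u[4] = 19,  u[5] = 43,  u[6] = 39.
The sequence repeats with period 5.
So u[823] = u[1 + ((823-1) mod 5)] = u[3] = 31.

31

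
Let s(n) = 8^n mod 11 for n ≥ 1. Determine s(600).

1

Computing terms: s(1) = 8, s(2) = 9, s(3) = 6, s(4) = 4, s(5) = 10, s(6) = 3, s(7) = 2, s(8) = 5, s(9) = 7, s(10) = 1, s(11) = 8.
Since s(11) = s(1) = 8, the sequence is periodic with period 10.
(600 - 1) mod 10 = 9, so s(600) = s(10) = 1.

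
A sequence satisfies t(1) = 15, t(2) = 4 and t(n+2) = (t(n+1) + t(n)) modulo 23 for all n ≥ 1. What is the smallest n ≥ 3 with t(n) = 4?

27

Listing terms: t(1) = 15; t(2) = 4; t(3) = 19; t(4) = 0; t(5) = 19; t(6) = 19; t(7) = 15; t(8) = 11; t(9) = 3; t(10) = 14; t(11) = 17; t(12) = 8; t(13) = 2; t(14) = 10; t(15) = 12; t(16) = 22; t(17) = 11; t(18) = 10; t(19) = 21; t(20) = 8; t(21) = 6; t(22) = 14; t(23) = 20; t(24) = 11; t(25) = 8; t(26) = 19; t(27) = 4; t(28) = 0; t(29) = 4; t(30) = 4; t(31) = 8; t(32) = 12; t(33) = 20; t(34) = 9; t(35) = 6; t(36) = 15; t(37) = 21; t(38) = 13; t(39) = 11; t(40) = 1; t(41) = 12; t(42) = 13; t(43) = 2; t(44) = 15; t(45) = 17; t(46) = 9; t(47) = 3; t(48) = 12; t(49) = 15; t(50) = 4.
Since (t(49), t(50)) = (t(1), t(2)) = (15, 4) (two consecutive terms determine the rest), the sequence is periodic with period 48.
The value 4 first appears (with n ≥ 3) at t(27).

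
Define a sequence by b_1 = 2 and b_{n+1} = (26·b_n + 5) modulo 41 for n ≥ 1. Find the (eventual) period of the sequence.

40

Computing terms: b_1 = 2,  b_2 = 16,  b_3 = 11,  b_4 = 4,  b_5 = 27,  b_6 = 10,  b_7 = 19,  b_8 = 7,  b_9 = 23,  b_{10} = 29,  b_{11} = 21,  b_{12} = 18,  b_{13} = 22,  b_{14} = 3,  b_{15} = 1,  b_{16} = 31,  b_{17} = 32,  b_{18} = 17,  b_{19} = 37,  b_{20} = 24,  b_{21} = 14,  b_{22} = 0,  b_{23} = 5,  b_{24} = 12,  b_{25} = 30,  b_{26} = 6,  b_{27} = 38,  b_{28} = 9,  b_{29} = 34,  b_{30} = 28,  b_{31} = 36,  b_{32} = 39,  b_{33} = 35,  b_{34} = 13,  b_{35} = 15,  b_{36} = 26,  b_{37} = 25,  b_{38} = 40,  b_{39} = 20,  b_{40} = 33,  b_{41} = 2.
The sequence repeats with period 40.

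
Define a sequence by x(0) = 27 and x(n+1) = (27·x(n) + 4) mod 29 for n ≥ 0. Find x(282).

We have x(0) = 27,  x(1) = 8,  x(2) = 17,  x(3) = 28,  x(4) = 6,  x(5) = 21,  x(6) = 20,  x(7) = 22,  x(8) = 18,  x(9) = 26,  x(10) = 10,  x(11) = 13,  x(12) = 7,  x(13) = 19,  x(14) = 24,  x(15) = 14,  x(16) = 5,  x(17) = 23,  x(18) = 16,  x(19) = 1,  x(20) = 2,  x(21) = 0,  x(22) = 4,  x(23) = 25,  x(24) = 12,  x(25) = 9,  x(26) = 15,  x(27) = 3,  x(28) = 27.
Since x(28) = x(0) = 27, the sequence is periodic with period 28.
So x(282) = x(0 + ((282-0) mod 28)) = x(2) = 17.

17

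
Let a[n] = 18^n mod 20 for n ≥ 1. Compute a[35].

a[1] = 18, a[2] = 4, a[3] = 12, a[4] = 16, a[5] = 8, a[6] = 4.
Since a[6] = a[2] = 4, the sequence is eventually periodic: after a pre-period of length 1 it cycles with period 4.
For n ≥ 2, a[n] depends only on (n - 2) mod 4. (35 - 2) mod 4 = 1, so a[35] = a[3] = 12.

12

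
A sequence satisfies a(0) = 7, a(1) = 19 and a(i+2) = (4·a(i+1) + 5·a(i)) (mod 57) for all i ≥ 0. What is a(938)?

54

Listing terms: a(0) = 7, a(1) = 19, a(2) = 54, a(3) = 26, a(4) = 32, a(5) = 30, a(6) = 52, a(7) = 16, a(8) = 39, a(9) = 8, a(10) = 56, a(11) = 36, a(12) = 25, a(13) = 52, a(14) = 48, a(15) = 53, a(16) = 53, a(17) = 21, a(18) = 7, a(19) = 19.
The sequence repeats with period 18.
So a(938) = a(0 + ((938-0) mod 18)) = a(2) = 54.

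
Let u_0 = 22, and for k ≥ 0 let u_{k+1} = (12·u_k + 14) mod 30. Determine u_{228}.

We have u_0 = 22,  u_1 = 8,  u_2 = 20,  u_3 = 14,  u_4 = 2,  u_5 = 8.
Since u_5 = u_1 = 8, the sequence is eventually periodic: after a pre-period of length 1 it cycles with period 4.
For k ≥ 1, u_k depends only on (k - 1) mod 4. (228 - 1) mod 4 = 3, so u_{228} = u_4 = 2.

2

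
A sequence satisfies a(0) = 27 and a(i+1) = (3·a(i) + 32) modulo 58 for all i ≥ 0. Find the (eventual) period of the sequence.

We have a(0) = 27; a(1) = 55; a(2) = 23; a(3) = 43; a(4) = 45; a(5) = 51; a(6) = 11; a(7) = 7; a(8) = 53; a(9) = 17; a(10) = 25; a(11) = 49; a(12) = 5; a(13) = 47; a(14) = 57; a(15) = 29; a(16) = 3; a(17) = 41; a(18) = 39; a(19) = 33; a(20) = 15; a(21) = 19; a(22) = 31; a(23) = 9; a(24) = 1; a(25) = 35; a(26) = 21; a(27) = 37; a(28) = 27.
The sequence repeats with period 28.

28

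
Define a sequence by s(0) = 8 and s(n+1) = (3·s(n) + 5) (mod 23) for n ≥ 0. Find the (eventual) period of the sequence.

s(0) = 8, s(1) = 6, s(2) = 0, s(3) = 5, s(4) = 20, s(5) = 19, s(6) = 16, s(7) = 7, s(8) = 3, s(9) = 14, s(10) = 1, s(11) = 8.
Since s(11) = s(0) = 8, the sequence is periodic with period 11.

11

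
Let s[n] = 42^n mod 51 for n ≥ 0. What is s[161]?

Computing terms: s[0] = 1; s[1] = 42; s[2] = 30; s[3] = 36; s[4] = 33; s[5] = 9; s[6] = 21; s[7] = 15; s[8] = 18; s[9] = 42.
Since s[9] = s[1] = 42, the sequence is eventually periodic: after a pre-period of length 1 it cycles with period 8.
For n ≥ 1, s[n] depends only on (n - 1) mod 8. (161 - 1) mod 8 = 0, so s[161] = s[1] = 42.

42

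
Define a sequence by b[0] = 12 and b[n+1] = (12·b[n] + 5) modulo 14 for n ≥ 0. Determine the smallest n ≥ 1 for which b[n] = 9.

1

We have b[0] = 12; b[1] = 9; b[2] = 1; b[3] = 3; b[4] = 13; b[5] = 7; b[6] = 5; b[7] = 9.
Since b[7] = b[1] = 9, the sequence is eventually periodic: after a pre-period of length 1 it cycles with period 6.
The value 9 first appears (with n ≥ 1) at b[1].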